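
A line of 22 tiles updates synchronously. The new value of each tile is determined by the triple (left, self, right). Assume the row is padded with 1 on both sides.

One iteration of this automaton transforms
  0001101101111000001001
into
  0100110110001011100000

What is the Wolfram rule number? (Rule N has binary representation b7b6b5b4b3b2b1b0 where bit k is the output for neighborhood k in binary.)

position 10: 111 → 0  (bit 7 = 0)
position 4: 110 → 1  (bit 6 = 1)
position 5: 101 → 1  (bit 5 = 1)
position 0: 100 → 0  (bit 4 = 0)
position 3: 011 → 0  (bit 3 = 0)
position 18: 010 → 0  (bit 2 = 0)
position 2: 001 → 0  (bit 1 = 0)
position 1: 000 → 1  (bit 0 = 1)
bits b7..b0 = 01100001 = 97

97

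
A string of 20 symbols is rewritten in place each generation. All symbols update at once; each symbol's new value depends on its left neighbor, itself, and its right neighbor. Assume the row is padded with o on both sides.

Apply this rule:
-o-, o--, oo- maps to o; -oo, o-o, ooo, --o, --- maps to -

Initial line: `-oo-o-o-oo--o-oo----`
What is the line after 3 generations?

generation 1: --o-o-o--oo-o--oo---
generation 2: o-o-o-oo--o-oo--oo--
generation 3: o-o-o--oo-o--oo--oo-

o-o-o--oo-o--oo--oo-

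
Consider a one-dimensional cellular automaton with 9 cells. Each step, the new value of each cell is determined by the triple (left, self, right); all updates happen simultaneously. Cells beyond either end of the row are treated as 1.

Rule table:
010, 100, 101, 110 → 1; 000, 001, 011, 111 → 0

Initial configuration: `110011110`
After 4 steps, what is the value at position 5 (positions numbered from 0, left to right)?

1

step 1: 011000011
step 2: 101100000
step 3: 110110000
step 4: 011011000
position 5 holds 1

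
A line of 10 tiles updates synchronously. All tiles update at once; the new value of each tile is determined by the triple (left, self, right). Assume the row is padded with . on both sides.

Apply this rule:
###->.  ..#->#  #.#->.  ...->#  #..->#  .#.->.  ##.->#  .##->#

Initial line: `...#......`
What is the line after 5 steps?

step 1: ###.######
step 2: #.#.#....#
step 3: .....####.
step 4: ######..##
step 5: #....#####

#....#####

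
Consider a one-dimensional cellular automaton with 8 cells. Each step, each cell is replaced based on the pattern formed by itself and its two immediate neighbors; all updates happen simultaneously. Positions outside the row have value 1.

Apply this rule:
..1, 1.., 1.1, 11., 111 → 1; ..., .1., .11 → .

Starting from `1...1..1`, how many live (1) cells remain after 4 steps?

6

step 1: 11.1.11.
step 2: 111.1.11
step 3: 1111.1.1
step 4: 11111.1.
count of 1: 6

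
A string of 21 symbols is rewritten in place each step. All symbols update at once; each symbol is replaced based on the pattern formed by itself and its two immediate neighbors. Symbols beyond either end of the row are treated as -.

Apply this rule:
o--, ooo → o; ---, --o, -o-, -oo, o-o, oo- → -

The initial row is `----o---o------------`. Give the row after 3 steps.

-------o---o---------

-----o---o-----------
------o---o----------
-------o---o---------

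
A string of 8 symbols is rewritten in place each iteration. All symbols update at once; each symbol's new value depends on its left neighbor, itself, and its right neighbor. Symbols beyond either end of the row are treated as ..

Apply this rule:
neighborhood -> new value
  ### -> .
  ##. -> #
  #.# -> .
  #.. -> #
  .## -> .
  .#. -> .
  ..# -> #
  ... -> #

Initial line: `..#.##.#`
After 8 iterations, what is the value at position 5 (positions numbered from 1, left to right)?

#

##...#..
.####.##
#...#..#
.###.##.
#..#..##
.##.##.#
#.#..#..
...##.##
position 5 holds #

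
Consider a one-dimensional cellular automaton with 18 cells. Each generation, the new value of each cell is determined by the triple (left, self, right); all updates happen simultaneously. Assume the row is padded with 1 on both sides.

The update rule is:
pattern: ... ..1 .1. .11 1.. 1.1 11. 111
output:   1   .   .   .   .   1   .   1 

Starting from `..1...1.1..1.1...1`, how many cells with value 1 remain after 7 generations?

12

generation 1: ....1..1....1..1..
generation 2: .11......11.......
generation 3: 1...1111....11111.
generation 4: ..1..11..11..111.1
generation 5: ..............1.1.
generation 6: .111111111111..1.1
generation 7: 1.1111111111....1.
count of 1: 12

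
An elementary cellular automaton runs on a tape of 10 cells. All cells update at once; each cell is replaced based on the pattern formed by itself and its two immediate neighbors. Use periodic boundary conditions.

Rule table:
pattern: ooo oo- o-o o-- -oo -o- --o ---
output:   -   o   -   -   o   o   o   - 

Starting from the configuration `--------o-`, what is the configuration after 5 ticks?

---oo-o-o-

-------oo-
------ooo-
-----oo-o-
----ooo-o-
---oo-o-o-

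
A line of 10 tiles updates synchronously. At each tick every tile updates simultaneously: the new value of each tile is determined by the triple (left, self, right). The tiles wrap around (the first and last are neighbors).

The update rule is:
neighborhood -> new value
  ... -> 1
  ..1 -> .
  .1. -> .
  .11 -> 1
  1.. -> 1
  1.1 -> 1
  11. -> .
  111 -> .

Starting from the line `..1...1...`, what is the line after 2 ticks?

.1.1.1.1..

tick 1: 1..11..111
tick 2: .1.1.1.1..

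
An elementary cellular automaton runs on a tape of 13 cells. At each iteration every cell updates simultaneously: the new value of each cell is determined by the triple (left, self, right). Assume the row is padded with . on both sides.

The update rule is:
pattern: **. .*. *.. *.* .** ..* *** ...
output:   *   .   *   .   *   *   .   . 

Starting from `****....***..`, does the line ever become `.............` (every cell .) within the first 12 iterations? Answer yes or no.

iteration 1: *..**..**.**.
iteration 2: .********.***
iteration 3: **......*.*.*
iteration 4: ***....*.....
iteration 5: *.**..*.*....
iteration 6: ..****...*...
iteration 7: .**..**.*.*..
iteration 8: *******....*.
iteration 9: *.....**..*.*
iteration 10: .*...*****...
iteration 11: *.*.**...**..
iteration 12: ....***.****.
iteration 12 is ....***.****., still not uniform .

no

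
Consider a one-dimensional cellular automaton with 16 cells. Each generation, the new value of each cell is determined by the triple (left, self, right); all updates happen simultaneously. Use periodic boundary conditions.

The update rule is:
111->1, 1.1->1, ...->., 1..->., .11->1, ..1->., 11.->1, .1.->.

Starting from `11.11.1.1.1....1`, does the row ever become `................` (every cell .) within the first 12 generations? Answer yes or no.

no

111111.1.1.....1
1111111.1......1
11111111.......1
11111111.......1  (fixed point — unchanged through generation 12)
generation 12 is 11111111.......1, still not uniform .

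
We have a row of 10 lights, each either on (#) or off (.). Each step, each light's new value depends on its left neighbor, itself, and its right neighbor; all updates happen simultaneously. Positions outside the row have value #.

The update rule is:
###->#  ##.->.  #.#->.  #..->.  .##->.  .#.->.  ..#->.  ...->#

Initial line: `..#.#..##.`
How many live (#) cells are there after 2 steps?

8

..........
.########.
count of #: 8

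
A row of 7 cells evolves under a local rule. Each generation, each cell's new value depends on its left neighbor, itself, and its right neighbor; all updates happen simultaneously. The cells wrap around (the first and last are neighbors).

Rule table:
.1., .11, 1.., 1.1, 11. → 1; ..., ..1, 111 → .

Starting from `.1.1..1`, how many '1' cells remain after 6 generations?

5

generation 1: 11111.1
generation 2: ....111
generation 3: 1...1.1
generation 4: 11..111
generation 5: .11.1..
generation 6: .11111.
count of 1: 5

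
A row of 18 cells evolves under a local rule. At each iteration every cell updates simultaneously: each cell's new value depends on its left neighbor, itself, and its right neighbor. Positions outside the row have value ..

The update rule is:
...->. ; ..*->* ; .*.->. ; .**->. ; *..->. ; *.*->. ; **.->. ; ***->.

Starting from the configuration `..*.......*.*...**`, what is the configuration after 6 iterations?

.*.......*.....*..
*.......*.....*...
.......*.....*....
......*.....*.....
.....*.....*......
....*.....*.......

....*.....*.......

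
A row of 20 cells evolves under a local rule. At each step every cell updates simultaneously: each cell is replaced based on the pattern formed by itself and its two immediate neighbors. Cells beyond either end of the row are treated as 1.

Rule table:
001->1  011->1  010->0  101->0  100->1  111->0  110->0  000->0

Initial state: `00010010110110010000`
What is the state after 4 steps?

10101100100101101001
00001011011001000111
10010010010110101100
01101101100100001011

01101101100100001011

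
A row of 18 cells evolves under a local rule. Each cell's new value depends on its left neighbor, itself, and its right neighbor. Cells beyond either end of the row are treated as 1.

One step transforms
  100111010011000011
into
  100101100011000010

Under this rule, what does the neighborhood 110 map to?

1

At position 0 the neighborhood is 110; the next row has 1 there.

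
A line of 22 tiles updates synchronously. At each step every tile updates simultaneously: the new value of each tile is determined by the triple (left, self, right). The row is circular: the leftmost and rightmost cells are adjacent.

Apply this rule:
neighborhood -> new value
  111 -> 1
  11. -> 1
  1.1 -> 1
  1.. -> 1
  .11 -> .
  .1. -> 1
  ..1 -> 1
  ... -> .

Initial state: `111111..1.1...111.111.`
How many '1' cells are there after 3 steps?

step 1: .11111111111.1.111.111
step 2: 1.1111111111111.111.11
step 3: 11.1111111111111.111.1
count of 1: 19

19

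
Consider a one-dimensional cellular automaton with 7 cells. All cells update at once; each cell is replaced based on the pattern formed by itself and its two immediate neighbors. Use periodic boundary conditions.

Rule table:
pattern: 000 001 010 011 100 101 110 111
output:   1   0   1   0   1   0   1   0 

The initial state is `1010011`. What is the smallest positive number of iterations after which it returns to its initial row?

14

iteration 1: 1011000
iteration 2: 1001110
iteration 3: 1100010
iteration 4: 0111010
iteration 5: 0001011
iteration 6: 1101001
iteration 7: 0101100
iteration 8: 0100111
iteration 9: 0110001
iteration 10: 0011101
iteration 11: 1000101
iteration 12: 1110100
iteration 13: 0010110
iteration 14: 1010011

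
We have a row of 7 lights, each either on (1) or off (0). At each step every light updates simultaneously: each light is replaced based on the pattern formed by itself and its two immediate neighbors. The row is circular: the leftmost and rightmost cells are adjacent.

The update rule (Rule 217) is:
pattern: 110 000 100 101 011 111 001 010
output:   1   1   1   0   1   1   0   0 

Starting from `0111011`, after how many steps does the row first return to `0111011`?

0111011

1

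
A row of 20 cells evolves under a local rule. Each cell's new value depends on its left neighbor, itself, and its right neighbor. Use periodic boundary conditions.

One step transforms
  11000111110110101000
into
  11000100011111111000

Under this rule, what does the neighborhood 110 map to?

1

At position 1 the neighborhood is 110; the next row has 1 there.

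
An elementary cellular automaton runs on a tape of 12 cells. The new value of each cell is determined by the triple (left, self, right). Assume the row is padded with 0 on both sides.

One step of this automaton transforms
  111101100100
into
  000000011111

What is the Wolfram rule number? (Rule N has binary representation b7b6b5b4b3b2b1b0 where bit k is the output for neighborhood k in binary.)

position 1: 111 → 0  (bit 7 = 0)
position 3: 110 → 0  (bit 6 = 0)
position 4: 101 → 0  (bit 5 = 0)
position 7: 100 → 1  (bit 4 = 1)
position 0: 011 → 0  (bit 3 = 0)
position 9: 010 → 1  (bit 2 = 1)
position 8: 001 → 1  (bit 1 = 1)
position 11: 000 → 1  (bit 0 = 1)
bits b7..b0 = 00010111 = 23

23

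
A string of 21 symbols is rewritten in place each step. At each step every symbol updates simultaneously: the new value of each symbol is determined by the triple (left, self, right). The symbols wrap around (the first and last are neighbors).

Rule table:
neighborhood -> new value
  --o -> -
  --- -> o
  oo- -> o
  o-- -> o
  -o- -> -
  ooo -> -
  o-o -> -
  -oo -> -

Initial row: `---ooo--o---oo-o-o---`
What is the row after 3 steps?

oo---oo--oo--o----ooo
-ooo--oo--oo--ooo----
---oo--oo--oo---ooooo

---oo--oo--oo---ooooo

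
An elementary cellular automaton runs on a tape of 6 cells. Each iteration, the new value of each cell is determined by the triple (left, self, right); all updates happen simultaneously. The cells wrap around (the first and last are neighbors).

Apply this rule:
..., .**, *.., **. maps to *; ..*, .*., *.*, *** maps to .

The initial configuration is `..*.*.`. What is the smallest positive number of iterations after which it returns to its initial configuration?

*....*
****.*
...*.*
**....
*****.
*...*.
.**...
.*****
.*...*
..**..
*.****
*.*...
...**.
**.***
.*.*..
....**
***.**
..*.*.

18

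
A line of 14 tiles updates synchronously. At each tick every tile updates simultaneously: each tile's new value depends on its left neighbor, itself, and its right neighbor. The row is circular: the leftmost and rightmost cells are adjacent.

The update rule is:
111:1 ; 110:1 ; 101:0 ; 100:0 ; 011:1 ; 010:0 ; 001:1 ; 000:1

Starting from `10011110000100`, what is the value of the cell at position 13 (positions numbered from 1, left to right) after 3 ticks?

tick 1: 00111110111001
tick 2: 01111110111010
tick 3: 11111110111000
position 13 holds 0

0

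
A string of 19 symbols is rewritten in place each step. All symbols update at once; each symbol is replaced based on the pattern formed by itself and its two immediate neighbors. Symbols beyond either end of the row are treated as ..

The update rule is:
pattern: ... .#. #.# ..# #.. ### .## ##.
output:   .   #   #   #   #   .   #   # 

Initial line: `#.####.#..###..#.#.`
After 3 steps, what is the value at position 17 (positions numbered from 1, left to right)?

.

step 1: ###..######.#######
step 2: #.####....###.....#
step 3: ###..##..##.##...##
position 17 holds .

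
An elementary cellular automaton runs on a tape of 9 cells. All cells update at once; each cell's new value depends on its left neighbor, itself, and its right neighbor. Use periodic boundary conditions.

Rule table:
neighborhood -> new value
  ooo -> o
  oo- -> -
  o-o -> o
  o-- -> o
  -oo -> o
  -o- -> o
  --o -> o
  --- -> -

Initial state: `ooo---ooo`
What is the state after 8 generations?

generation 1: oo-o-oooo
generation 2: o-ooooooo
generation 3: -oooooooo
generation 4: oooooooo-
generation 5: ooooooo-o
generation 6: oooooo-oo
generation 7: ooooo-ooo
generation 8: oooo-oooo

oooo-oooo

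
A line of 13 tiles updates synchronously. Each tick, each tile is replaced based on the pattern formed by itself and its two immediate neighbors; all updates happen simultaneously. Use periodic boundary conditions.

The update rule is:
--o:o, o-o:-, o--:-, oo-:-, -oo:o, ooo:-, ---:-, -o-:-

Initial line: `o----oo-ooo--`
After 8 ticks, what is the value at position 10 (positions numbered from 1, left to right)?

tick 1: ----oo--o---o
tick 2: ---oo--o---o-
tick 3: --oo--o---o--
tick 4: -oo--o---o---
tick 5: oo--o---o----
tick 6: o--o---o----o
tick 7: --o---o----oo
tick 8: -o---o----oo-
position 10 holds -

-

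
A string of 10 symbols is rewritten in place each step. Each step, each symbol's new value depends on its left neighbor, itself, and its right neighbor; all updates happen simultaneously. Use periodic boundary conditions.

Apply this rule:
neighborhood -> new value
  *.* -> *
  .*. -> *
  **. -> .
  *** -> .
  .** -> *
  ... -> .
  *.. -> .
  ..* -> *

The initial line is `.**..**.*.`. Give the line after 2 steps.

step 1: **..**.**.
step 2: *..**.**.*

*..**.**.*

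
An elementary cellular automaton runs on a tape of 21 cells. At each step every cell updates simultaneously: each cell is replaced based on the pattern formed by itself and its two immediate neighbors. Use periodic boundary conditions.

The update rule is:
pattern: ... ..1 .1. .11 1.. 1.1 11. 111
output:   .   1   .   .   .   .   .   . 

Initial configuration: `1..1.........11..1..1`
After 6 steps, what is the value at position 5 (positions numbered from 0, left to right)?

..1.........1...1..1.
.1.........1...1..1..
1.........1...1..1...
.........1...1..1...1
........1...1..1...1.
.......1...1..1...1..
position 5 holds .

.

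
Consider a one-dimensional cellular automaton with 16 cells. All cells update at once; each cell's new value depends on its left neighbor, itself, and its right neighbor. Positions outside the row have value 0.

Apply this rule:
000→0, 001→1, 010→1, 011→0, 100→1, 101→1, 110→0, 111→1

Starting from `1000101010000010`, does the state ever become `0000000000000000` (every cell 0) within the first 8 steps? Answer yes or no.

no

1101111111000111
0010111110101010
0111011101111111
1010101010111110
1111111111011101
0111111110101011
1011111101111100
1101111010111010
step 8 is 1101111010111010, still not uniform 0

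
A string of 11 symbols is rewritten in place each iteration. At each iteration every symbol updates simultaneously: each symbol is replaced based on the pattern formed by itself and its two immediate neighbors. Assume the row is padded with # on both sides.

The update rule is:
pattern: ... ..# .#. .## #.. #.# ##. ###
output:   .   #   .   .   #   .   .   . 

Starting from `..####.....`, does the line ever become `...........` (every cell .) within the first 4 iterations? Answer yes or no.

##....#...#
..#..#.#.#.
##.##......
.....#....#
iteration 4 is .....#....#, still not uniform .

no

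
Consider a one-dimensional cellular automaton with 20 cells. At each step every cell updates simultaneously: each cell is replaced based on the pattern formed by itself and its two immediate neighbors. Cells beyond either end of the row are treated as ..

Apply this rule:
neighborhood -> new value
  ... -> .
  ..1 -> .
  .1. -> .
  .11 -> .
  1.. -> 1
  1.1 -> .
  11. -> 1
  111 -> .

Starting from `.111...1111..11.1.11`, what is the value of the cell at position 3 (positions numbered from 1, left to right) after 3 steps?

.

step 1: ...11.....11..1....1
step 2: ....11.....11..1....
step 3: .....11.....11..1...
position 3 holds .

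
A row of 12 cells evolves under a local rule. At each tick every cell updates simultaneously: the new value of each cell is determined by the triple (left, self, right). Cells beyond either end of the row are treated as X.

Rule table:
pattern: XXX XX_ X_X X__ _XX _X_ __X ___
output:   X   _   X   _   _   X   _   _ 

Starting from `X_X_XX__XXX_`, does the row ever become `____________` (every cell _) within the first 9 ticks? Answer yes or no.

_XXX_____X_X
X_X______XX_
_XX________X
X___________
____________
all cells are _ at tick 5

yes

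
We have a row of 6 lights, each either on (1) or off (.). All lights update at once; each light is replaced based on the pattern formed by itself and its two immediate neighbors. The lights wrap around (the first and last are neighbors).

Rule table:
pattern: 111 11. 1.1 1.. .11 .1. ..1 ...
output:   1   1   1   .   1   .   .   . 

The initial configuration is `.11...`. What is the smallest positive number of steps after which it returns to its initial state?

step 1: .11...

1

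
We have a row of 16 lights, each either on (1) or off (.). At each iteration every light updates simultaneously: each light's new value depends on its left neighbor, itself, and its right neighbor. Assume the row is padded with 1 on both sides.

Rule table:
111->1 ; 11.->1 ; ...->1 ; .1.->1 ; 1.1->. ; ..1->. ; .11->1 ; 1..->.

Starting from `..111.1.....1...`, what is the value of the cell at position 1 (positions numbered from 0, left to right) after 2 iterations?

.

..111.1.111.1.1.
..111.1.111.1.1.
position 1 holds .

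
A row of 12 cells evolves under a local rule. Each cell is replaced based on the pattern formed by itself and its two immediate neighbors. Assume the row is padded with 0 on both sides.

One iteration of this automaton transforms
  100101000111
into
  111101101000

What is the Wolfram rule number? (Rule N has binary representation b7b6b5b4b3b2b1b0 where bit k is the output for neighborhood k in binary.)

22

position 10: 111 → 0  (bit 7 = 0)
position 11: 110 → 0  (bit 6 = 0)
position 4: 101 → 0  (bit 5 = 0)
position 1: 100 → 1  (bit 4 = 1)
position 9: 011 → 0  (bit 3 = 0)
position 0: 010 → 1  (bit 2 = 1)
position 2: 001 → 1  (bit 1 = 1)
position 7: 000 → 0  (bit 0 = 0)
bits b7..b0 = 00010110 = 22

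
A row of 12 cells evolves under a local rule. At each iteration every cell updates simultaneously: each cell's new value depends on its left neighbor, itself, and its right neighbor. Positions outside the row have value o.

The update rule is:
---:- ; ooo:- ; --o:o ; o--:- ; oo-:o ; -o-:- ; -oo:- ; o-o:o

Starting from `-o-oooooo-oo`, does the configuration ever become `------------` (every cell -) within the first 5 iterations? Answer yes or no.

no

o-o-----oo--
oo-----o-o-o
-o----o-o-o-
o----o-o-o-o
o---o-o-o-o-
iteration 5 is o---o-o-o-o-, still not uniform -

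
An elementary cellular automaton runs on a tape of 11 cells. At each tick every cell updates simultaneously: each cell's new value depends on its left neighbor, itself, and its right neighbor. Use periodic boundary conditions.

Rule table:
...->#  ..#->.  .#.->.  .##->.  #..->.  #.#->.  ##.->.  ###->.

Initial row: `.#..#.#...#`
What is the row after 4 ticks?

#######...#

tick 1: ........#..
tick 2: #######...#
tick 3: ........#..  (repeats tick 1; period 2)
tick 4: #######...#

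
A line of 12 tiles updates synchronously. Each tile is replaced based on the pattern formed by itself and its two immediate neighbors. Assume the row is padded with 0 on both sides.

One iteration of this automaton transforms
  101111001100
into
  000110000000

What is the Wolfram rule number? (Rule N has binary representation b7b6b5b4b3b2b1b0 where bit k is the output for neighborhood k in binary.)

position 3: 111 → 1  (bit 7 = 1)
position 5: 110 → 0  (bit 6 = 0)
position 1: 101 → 0  (bit 5 = 0)
position 6: 100 → 0  (bit 4 = 0)
position 2: 011 → 0  (bit 3 = 0)
position 0: 010 → 0  (bit 2 = 0)
position 7: 001 → 0  (bit 1 = 0)
position 11: 000 → 0  (bit 0 = 0)
bits b7..b0 = 10000000 = 128

128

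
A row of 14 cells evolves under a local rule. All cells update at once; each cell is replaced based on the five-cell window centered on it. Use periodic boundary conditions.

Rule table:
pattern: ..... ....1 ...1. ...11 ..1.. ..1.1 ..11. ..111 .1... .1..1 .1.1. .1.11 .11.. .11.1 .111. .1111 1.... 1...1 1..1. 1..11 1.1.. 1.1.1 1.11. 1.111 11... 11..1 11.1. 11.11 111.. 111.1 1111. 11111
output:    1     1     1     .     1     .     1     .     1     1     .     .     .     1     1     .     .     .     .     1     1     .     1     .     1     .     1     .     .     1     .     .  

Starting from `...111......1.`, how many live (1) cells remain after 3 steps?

8

.1..1.1.111111
111..........1
...1.1111111..
count of 1: 8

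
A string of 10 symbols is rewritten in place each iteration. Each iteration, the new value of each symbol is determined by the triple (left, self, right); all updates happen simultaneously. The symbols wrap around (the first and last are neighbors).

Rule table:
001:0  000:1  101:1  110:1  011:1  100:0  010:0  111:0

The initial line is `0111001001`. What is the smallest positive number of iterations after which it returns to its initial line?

iteration 1: 1101000000
iteration 2: 1110011110
iteration 3: 1010010011
iteration 4: 1100000010
iteration 5: 1101111001
iteration 6: 0111001001

6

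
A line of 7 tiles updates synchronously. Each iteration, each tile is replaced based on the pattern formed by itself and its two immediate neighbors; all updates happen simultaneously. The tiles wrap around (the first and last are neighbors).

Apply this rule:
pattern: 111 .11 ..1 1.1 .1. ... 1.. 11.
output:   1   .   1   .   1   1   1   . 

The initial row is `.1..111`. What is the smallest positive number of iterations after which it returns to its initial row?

.111.1.
1.1..11
..111.1
11.1..1
1..111.
111.1..
.1..111

7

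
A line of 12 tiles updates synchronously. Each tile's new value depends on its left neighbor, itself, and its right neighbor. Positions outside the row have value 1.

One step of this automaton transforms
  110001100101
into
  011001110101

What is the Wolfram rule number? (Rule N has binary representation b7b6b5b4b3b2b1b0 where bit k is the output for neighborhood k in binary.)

position 0: 111 → 0  (bit 7 = 0)
position 1: 110 → 1  (bit 6 = 1)
position 10: 101 → 0  (bit 5 = 0)
position 2: 100 → 1  (bit 4 = 1)
position 5: 011 → 1  (bit 3 = 1)
position 9: 010 → 1  (bit 2 = 1)
position 4: 001 → 0  (bit 1 = 0)
position 3: 000 → 0  (bit 0 = 0)
bits b7..b0 = 01011100 = 92

92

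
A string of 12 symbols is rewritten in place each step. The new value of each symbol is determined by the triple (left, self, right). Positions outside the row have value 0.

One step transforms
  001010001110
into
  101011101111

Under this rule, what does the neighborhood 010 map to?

1

At position 2 the neighborhood is 010; the next row has 1 there.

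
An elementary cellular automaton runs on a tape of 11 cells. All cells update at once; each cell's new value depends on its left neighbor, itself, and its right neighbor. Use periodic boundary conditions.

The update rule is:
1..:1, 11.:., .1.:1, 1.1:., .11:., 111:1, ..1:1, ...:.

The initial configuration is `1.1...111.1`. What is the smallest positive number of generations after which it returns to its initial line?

31

..11.1.1...
.1...1.11..
111.11...1.
.1....1.11.
111..11...1
11.11..1.1.
.....111.1.
....1.1..11
1..11.111..
111....1.11
11.1..11..1
1..111..11.
111.1.11...
.1..1...1.1
.11111.11.1
..111.....1
11.1.1...11
1..1.11.1.1
.111....1..
1.1.1..111.
1.1.111.1..
1.1..1..111
..111111.11
11.1111....
....11.1..1
1..1...1111
.1111.1.111
..11..1..1.
.1..1111111
.111.11111.
1.1...111.1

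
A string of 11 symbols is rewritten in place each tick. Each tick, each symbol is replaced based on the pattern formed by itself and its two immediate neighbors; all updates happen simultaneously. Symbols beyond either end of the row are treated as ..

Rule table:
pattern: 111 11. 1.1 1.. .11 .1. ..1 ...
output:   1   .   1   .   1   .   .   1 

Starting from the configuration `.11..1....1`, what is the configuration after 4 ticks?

tick 1: .1.....11..
tick 2: ...111.1..1
tick 3: 11.11.1....
tick 4: 1.11.1..111

1.11.1..111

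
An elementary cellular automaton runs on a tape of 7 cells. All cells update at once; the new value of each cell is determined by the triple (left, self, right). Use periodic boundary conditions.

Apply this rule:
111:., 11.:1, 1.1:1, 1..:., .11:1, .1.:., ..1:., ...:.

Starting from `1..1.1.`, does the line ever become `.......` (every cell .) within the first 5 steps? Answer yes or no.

yes

....1.1
.....1.
.......
all cells are . at step 3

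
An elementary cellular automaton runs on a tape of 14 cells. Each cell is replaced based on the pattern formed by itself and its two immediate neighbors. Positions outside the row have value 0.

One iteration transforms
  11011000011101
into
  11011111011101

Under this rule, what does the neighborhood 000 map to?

At position 6 the neighborhood is 000; the next row has 1 there.

1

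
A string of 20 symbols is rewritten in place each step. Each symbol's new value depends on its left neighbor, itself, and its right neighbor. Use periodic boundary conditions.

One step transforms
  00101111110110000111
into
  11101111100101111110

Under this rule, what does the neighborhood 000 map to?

At position 14 the neighborhood is 000; the next row has 1 there.

1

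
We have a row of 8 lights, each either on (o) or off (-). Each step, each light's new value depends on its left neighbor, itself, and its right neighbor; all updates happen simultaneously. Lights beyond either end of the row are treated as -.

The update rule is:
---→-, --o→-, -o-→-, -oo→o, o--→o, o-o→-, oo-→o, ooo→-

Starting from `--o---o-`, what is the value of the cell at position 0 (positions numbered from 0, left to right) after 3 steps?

-

---o---o
----o---
-----o--
position 0 holds -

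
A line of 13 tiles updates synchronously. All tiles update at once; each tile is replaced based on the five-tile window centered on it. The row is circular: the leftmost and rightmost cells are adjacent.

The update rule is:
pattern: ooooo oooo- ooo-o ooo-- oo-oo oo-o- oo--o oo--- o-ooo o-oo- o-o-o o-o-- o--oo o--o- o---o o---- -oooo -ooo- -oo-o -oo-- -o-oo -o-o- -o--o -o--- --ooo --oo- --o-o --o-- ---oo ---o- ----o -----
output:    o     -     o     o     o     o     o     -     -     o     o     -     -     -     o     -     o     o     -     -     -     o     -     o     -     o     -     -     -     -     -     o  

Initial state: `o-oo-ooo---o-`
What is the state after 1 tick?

o-o-o-oo-o--o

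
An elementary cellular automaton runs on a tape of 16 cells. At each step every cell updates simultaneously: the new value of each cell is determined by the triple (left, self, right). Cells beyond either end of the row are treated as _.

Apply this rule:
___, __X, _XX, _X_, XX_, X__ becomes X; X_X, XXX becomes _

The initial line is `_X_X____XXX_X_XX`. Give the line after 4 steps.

XX_X____X_X_X_XX

step 1: XX_XXXXXX_X_X_XX
step 2: XX_X____X_X_X_XX
step 3: XX_XXXXXX_X_X_XX  (repeats step 1; period 2)
step 4: XX_X____X_X_X_XX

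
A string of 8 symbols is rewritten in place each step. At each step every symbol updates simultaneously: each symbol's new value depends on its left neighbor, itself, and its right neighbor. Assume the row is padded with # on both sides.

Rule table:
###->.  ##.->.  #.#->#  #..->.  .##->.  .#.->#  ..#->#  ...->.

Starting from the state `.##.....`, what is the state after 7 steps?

#......#
......#.
.....###
....#...
...##..#
..#...#.
.##..###

.##..###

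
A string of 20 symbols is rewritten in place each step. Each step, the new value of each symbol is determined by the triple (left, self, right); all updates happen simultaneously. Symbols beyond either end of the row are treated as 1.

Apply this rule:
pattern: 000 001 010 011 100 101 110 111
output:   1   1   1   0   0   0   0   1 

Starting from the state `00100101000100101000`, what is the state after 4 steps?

step 1: 01101101011101101011
step 2: 00000001001000001001
step 3: 01111111011011111010
step 4: 00111110000001110010

00111110000001110010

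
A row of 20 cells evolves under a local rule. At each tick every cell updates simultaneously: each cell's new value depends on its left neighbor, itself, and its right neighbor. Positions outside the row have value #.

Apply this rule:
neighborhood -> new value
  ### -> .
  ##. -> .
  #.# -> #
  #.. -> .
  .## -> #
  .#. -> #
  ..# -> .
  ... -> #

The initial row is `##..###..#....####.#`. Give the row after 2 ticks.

.##.#.##.###.##.#.#.

....#....#.##.#...##
.##.#.##.###.##.#.#.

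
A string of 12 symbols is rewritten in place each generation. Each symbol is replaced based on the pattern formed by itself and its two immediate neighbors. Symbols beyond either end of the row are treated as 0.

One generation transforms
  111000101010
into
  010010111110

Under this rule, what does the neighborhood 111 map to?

At position 1 the neighborhood is 111; the next row has 1 there.

1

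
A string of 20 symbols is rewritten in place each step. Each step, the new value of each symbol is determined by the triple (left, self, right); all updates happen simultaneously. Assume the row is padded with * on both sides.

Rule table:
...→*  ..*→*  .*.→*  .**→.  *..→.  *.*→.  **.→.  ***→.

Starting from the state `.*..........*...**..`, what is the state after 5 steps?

.*.***************..

step 1: .*.**********.**...*
step 2: .*...............**.
step 3: .*.**************...
step 4: .*................**
step 5: .*.***************..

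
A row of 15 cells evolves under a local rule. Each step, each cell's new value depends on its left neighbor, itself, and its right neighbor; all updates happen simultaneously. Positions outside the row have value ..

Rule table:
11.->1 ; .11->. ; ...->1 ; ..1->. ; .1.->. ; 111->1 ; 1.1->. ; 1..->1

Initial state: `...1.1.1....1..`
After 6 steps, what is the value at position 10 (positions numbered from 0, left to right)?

1

11......111..11
.111111..111..1
..111111..111..
1..111111..1111
.1..111111..111
..1..111111..11
position 10 holds 1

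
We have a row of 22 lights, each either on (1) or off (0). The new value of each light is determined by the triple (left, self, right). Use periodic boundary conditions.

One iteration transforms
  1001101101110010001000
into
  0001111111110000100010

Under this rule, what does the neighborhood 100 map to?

0

At position 1 the neighborhood is 100; the next row has 0 there.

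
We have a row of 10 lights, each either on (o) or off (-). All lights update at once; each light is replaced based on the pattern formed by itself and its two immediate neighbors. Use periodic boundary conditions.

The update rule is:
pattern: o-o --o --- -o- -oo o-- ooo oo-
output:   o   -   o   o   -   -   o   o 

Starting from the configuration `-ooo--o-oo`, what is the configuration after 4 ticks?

tick 1: o-oo--oo-o
tick 2: oo-o---oo-
tick 3: -ooo-o--oo
tick 4: o-oooo---o

o-oooo---o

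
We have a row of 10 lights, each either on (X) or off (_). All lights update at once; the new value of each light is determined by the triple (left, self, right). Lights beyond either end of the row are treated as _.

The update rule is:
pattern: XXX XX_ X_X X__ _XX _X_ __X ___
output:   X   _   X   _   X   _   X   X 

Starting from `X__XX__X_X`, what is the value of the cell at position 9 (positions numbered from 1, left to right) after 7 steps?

X

step 1: __XX__X_X_
step 2: XXX__X_X__
step 3: XX__X_X__X
step 4: X__X_X__X_
step 5: __X_X__X__
step 6: XX_X__X__X
step 7: X_X__X__X_
position 9 holds X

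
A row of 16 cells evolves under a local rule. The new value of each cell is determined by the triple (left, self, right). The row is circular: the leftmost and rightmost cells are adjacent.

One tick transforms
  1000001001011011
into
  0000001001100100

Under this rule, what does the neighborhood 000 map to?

0

At position 2 the neighborhood is 000; the next row has 0 there.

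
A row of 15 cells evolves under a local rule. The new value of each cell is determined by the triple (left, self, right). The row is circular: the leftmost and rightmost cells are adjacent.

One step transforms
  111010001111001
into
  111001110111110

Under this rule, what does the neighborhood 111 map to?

At position 0 the neighborhood is 111; the next row has 1 there.

1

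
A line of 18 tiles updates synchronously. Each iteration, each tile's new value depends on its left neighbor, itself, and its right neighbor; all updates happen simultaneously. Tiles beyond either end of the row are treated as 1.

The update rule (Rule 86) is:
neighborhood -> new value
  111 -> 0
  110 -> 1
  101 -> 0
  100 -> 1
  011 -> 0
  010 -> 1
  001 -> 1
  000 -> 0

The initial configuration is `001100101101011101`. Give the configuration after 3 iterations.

110111100101000100
010000111101101111
011001000100100000

011001000100100000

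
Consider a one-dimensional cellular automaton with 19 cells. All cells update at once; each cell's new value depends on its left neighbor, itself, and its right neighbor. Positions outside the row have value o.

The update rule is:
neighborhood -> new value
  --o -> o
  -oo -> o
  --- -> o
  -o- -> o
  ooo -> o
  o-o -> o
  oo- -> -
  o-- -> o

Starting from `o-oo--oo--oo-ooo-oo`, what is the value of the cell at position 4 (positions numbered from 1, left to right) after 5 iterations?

iteration 1: -oo-ooo-ooo-ooo-ooo
iteration 2: oo-ooo-ooo-ooo-oooo
iteration 3: o-ooo-ooo-ooo-ooooo
iteration 4: -ooo-ooo-ooo-oooooo
iteration 5: ooo-ooo-ooo-ooooooo
position 4 holds -

-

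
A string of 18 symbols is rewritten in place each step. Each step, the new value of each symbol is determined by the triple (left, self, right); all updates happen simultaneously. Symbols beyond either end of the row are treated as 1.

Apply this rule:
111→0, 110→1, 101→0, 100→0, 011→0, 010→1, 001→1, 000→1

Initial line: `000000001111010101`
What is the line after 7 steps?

011111110001010100

011111110001010100
000000010111010101
011111110001010100  (repeats step 1; period 2)
step 7: 011111110001010100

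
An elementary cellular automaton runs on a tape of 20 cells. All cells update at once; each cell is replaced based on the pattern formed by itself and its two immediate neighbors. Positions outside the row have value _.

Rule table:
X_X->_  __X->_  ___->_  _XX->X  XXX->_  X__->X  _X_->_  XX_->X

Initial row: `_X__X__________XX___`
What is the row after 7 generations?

________X__X________

generation 1: __X__X_________XXX__
generation 2: ___X__X________X_XX_
generation 3: ____X__X_________XXX
generation 4: _____X__X________X_X
generation 5: ______X__X__________
generation 6: _______X__X_________
generation 7: ________X__X________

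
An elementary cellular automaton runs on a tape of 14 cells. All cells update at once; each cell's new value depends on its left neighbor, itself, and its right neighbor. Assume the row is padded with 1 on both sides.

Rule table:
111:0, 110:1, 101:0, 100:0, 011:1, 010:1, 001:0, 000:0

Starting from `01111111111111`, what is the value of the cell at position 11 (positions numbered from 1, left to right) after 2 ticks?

0

tick 1: 01000000000000
tick 2: 01000000000000
position 11 holds 0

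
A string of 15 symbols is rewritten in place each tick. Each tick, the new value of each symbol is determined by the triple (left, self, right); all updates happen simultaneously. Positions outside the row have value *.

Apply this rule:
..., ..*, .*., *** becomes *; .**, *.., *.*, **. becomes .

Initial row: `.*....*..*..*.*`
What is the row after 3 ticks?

tick 1: .*.****.**.**..
tick 2: .*..**........*
tick 3: .*.*...*******.

.*.*...*******.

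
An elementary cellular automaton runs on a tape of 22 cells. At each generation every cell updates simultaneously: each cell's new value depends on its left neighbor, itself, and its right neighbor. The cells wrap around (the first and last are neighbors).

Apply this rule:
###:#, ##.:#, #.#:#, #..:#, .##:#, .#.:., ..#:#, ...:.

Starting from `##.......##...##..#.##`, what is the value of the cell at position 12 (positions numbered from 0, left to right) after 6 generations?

#

###.....####.#####.###
####...###############
#####.################
######################
######################  (fixed point — unchanged through generation 6)
position 12 holds #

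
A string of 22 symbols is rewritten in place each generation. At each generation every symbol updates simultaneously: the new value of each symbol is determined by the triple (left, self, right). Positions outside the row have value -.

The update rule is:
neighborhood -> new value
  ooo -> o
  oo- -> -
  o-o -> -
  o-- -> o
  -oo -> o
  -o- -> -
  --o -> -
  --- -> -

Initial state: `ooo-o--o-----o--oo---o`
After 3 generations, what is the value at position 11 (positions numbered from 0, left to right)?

oo---o--o-----o-o-o---
o-o---o--o---------o--
---o---o--o---------o-
position 11 holds -

-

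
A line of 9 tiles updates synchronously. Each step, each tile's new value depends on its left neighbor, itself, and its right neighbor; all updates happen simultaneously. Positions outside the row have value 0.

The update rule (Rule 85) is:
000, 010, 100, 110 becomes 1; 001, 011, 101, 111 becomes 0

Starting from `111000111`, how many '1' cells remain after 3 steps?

001110001
100011101
111000101
count of 1: 5

5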